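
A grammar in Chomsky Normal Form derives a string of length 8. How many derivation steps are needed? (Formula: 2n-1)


Chomsky Normal Form derivation:
String length n = 8
Each step either:
  - Splits a nonterminal into two (n-1 such steps)
  - Converts a nonterminal to terminal (n such steps)
Total = (n-1) + n = 2n - 1
= 2(8) - 1
= 16 - 1
= 15

15


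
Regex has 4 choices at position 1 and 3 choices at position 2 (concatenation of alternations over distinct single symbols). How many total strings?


First group: 4 alternatives
Second group: 3 alternatives
Concatenation: each choice from group 1 pairs with each from group 2
Total = 4 x 3 = 12

12


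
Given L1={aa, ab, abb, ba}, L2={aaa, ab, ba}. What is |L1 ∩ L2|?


L1 = {aa, ab, abb, ba}
L2 = {aaa, ab, ba}
Checking each string in L1 against L2:
  'aa': in L2? No
  'ab': in L2? Yes
  'abb': in L2? No
  'ba': in L2? Yes
Intersection = {ab, ba}
|L1 ∩ L2| = 2

2


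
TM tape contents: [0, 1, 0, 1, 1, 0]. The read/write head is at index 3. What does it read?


Tape: [0, 1, 0, 1, 1, 0]
Positions: 0 1 2 3 4 5
Values:    0 1 0 1 1 0
Head at position 3
tape[3] = 1

1


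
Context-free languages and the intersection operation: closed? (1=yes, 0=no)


CFL closure properties:
  Closed under: union, concatenation, Kleene star
  NOT closed under: intersection, complement
Operation 'intersection' is in not-closed list -> No (not closed)

0


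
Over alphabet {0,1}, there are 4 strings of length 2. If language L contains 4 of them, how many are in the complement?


Alphabet: {0,1}
String length: 2
Total strings of length 2 = 2^2 = 4
Strings in L = 4
Complement = total - |L|
= 4 - 4
= 0

0


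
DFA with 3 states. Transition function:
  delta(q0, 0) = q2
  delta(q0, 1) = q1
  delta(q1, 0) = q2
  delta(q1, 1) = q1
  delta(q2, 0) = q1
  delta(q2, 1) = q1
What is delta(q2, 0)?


Looking up transition function:
delta(q2, 0) in the table
Row: q2, Column: 0
Result: q1

q1


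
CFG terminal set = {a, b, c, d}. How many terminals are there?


Terminal symbols: a, b, c, d
Counting each: a (#1), b (#2), c (#3), d (#4)
Total = 4

4


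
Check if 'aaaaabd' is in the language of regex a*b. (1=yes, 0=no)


Pattern: a*b
String: 'aaaaabd'
Pattern requires: zero or more 'a's followed by exactly one 'b'
Found 5 leading 'a's
Remaining: 'bd'
Remaining is not 'b' -> no match
Result: 0

0


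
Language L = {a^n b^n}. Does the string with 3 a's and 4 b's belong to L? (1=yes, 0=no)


Language requires equal numbers of a's and b's
PDA pushes for each 'a', pops for each 'b'
Number of a's = 3
Number of b's = 4
3 != 4 -> Reject

0


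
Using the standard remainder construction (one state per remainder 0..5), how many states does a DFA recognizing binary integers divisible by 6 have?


Divisibility by 6 is tracked via the remainder mod 6: 0, 1, ..., 5
The construction assigns one state to each remainder
Number of remainders = 6

6


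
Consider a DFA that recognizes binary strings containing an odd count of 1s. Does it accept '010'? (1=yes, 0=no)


DFA has 2 states: q_even (start, accept=no) and q_odd
Processing string '010' character by character:
  Position 0: read '0', 1-count=0 -> q_even (no change)
  Position 1: read '1', 1-count=1 -> q_odd
  Position 2: read '0', 1-count=1 -> q_odd (no change)
Final state: q_odd, total 1s = 1 (odd); the DFA requires an odd count -> accept

1


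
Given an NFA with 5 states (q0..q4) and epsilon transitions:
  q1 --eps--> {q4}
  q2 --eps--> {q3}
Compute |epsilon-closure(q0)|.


Starting from q0
Initialize closure = {q0}
q0 has no outgoing epsilon transitions -> nothing to add
Final closure: {q0}
Size = 1

1


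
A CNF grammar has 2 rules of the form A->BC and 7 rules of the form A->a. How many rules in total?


CNF allows two rule forms:
  A -> BC (binary): 2 rules
  A -> a (terminal): 7 rules
Total = 2 + 7 = 9

9


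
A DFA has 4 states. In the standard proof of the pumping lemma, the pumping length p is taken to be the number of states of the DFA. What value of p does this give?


Pumping lemma for regular languages (standard proof):
Take p = |Q|, the number of DFA states.
Any string of length >= |Q| passes through |Q|+1 states while reading its first |Q| symbols,
so by pigeonhole some state repeats, giving the loop that can be pumped.
Here |Q| = 4
Therefore the proof uses p = 4

4


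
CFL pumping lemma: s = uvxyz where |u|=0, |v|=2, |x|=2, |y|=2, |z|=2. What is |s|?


|s| = |u| + |v| + |x| + |y| + |z|
= 0 + 2 + 2 + 2 + 2
= 2 + 2 + 4
= 4 + 4
= 8

8


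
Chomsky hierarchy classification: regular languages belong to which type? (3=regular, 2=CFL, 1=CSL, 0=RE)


Chomsky hierarchy levels:
  Type 3: Regular (DFA/NFA/regex)
  Type 2: Context-free (PDA)
  Type 1: Context-sensitive
  Type 0: Recursively enumerable (TM)
'regular' corresponds to Type 3

3


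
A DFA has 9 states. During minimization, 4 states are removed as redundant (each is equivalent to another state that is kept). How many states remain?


Original DFA: 9 states
Redundant states removed: 4
Minimized states = original - removed
= 9 - 4
= 5

5


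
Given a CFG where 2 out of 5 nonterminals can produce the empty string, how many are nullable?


Nonterminals: {S, A, B, C, D}
A nonterminal is nullable if it can derive epsilon
Counting nullable nonterminals: 2
Total nullable = 2

2


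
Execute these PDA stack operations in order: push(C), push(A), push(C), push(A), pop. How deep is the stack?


Tracing stack operations:
  push(C) -> stack = [C], depth=1
  push(A) -> stack = [C,A], depth=2
  push(C) -> stack = [C,A,C], depth=3
  push(A) -> stack = [C,A,C,A], depth=4
  pop -> removed A, stack = [C,A,C], depth=3
Final depth = 3

3


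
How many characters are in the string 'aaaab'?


String: 'aaaab'
Counting characters:
  'a' appears 4 time(s)
  'b' appears 1 time(s)
Total length = 4 + 1 = 5

5


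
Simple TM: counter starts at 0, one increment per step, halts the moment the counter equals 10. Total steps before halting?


Counter starts at 0. Counting sequence:
  Step 1: counter = 1
  Step 2: counter = 2
  Step 3: counter = 3
  Step 4: counter = 4
  Step 5: counter = 5
  Step 6: counter = 6
  ...
  Step 10: counter = 10
Counter reached 10 -> halt
Total steps = 10

10


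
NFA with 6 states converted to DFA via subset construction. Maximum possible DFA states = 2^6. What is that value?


NFA has 6 states
Subset construction: each DFA state = subset of NFA states
Maximum subsets = 2^6
2^6 = 64

64


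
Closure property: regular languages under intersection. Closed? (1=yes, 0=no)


Regular languages are closed under:
- Union (DFA product construction)
- Intersection (DFA product construction)
- Complement (swap accept/reject states)
- Concatenation (NFA construction)
- Kleene star (NFA construction)
intersection is in this list
Therefore: closed

1


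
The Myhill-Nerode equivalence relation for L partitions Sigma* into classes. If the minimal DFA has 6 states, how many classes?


Myhill-Nerode theorem:
Number of equivalence classes = number of states in minimal DFA
Minimal DFA states = 6
Therefore equivalence classes = 6

6


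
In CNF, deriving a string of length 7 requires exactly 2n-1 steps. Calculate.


Chomsky Normal Form derivation:
String length n = 7
Each step either:
  - Splits a nonterminal into two (n-1 such steps)
  - Converts a nonterminal to terminal (n such steps)
Total = (n-1) + n = 2n - 1
= 2(7) - 1
= 14 - 1
= 13

13


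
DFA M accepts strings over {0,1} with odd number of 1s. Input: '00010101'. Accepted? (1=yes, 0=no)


DFA has 2 states: q_even (start, accept=no) and q_odd
Processing string '00010101' character by character:
  Position 0: read '0', 1-count=0 -> q_even (no change)
  Position 1: read '0', 1-count=0 -> q_even (no change)
  Position 2: read '0', 1-count=0 -> q_even (no change)
  Position 3: read '1', 1-count=1 -> q_odd
  Position 4: read '0', 1-count=1 -> q_odd (no change)
  Position 5: read '1', 1-count=2 -> q_even
  Position 6: read '0', 1-count=2 -> q_even (no change)
  Position 7: read '1', 1-count=3 -> q_odd
Final state: q_odd, total 1s = 3 (odd); the DFA requires an odd count -> accept

1


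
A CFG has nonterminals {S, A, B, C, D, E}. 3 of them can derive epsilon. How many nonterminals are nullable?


Nonterminals: {S, A, B, C, D, E}
A nonterminal is nullable if it can derive epsilon
Counting nullable nonterminals: 3
Total nullable = 3

3


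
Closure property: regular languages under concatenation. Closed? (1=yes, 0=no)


Regular languages are closed under:
- Union (DFA product construction)
- Intersection (DFA product construction)
- Complement (swap accept/reject states)
- Concatenation (NFA construction)
- Kleene star (NFA construction)
concatenation is in this list
Therefore: closed

1


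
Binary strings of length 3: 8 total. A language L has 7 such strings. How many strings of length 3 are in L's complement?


Alphabet: {0,1}
String length: 3
Total strings of length 3 = 2^3 = 8
Strings in L = 7
Complement = total - |L|
= 8 - 7
= 1

1


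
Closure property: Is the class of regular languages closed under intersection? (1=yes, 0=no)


Regular languages are closed under all standard operations:
- Union: Yes (product construction)
- Intersection: Yes (product construction)
- Complement: Yes (swap accept/reject)
- Concatenation: Yes (NFA construction)
Operation: intersection -> Closed

1


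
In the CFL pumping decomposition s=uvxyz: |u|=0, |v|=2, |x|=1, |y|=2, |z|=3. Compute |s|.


|s| = |u| + |v| + |x| + |y| + |z|
= 0 + 2 + 1 + 2 + 3
= 2 + 1 + 5
= 3 + 5
= 8

8


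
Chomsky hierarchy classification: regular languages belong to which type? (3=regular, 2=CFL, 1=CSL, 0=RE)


Chomsky hierarchy levels:
  Type 3: Regular (DFA/NFA/regex)
  Type 2: Context-free (PDA)
  Type 1: Context-sensitive
  Type 0: Recursively enumerable (TM)
'regular' corresponds to Type 3

3


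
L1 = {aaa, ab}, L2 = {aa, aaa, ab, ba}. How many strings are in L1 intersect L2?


L1 = {aaa, ab}
L2 = {aa, aaa, ab, ba}
Checking each string in L1 against L2:
  'aaa': in L2? Yes
  'ab': in L2? Yes
Intersection = {aaa, ab}
|L1 ∩ L2| = 2

2


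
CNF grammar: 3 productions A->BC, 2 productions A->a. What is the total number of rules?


CNF allows two rule forms:
  A -> BC (binary): 3 rules
  A -> a (terminal): 2 rules
Total = 3 + 2 = 5

5


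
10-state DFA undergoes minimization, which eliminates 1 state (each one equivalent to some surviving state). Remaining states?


Original DFA: 10 states
Redundant states removed: 1
Minimized states = original - removed
= 10 - 1
= 9

9


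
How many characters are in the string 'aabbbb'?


String: 'aabbbb'
Counting characters:
  'a' appears 2 time(s)
  'b' appears 4 time(s)
Total length = 2 + 4 = 6

6


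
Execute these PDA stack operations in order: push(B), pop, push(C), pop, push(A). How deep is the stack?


Tracing stack operations:
  push(B) -> stack = [B], depth=1
  pop -> removed B, stack = [], depth=0
  push(C) -> stack = [C], depth=1
  pop -> removed C, stack = [], depth=0
  push(A) -> stack = [A], depth=1
Final depth = 1

1


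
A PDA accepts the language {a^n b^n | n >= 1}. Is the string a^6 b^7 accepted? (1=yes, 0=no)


Language requires equal numbers of a's and b's
PDA pushes for each 'a', pops for each 'b'
Number of a's = 6
Number of b's = 7
6 != 7 -> Reject

0


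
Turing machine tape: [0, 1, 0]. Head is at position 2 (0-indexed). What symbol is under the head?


Tape: [0, 1, 0]
Positions: 0 1 2
Values:    0 1 0
Head at position 2
tape[2] = 0

0


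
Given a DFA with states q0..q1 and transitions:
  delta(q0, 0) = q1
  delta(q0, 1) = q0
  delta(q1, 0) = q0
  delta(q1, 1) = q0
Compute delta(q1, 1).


Looking up transition function:
delta(q1, 1) in the table
Row: q1, Column: 1
Result: q0

q0


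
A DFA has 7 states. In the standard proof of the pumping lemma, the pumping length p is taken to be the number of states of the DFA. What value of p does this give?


Pumping lemma for regular languages (standard proof):
Take p = |Q|, the number of DFA states.
Any string of length >= |Q| passes through |Q|+1 states while reading its first |Q| symbols,
so by pigeonhole some state repeats, giving the loop that can be pumped.
Here |Q| = 7
Therefore the proof uses p = 7

7


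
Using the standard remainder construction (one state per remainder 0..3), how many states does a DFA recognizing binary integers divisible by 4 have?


Divisibility by 4 is tracked via the remainder mod 4: 0, 1, ..., 3
The construction assigns one state to each remainder
Number of remainders = 4

4


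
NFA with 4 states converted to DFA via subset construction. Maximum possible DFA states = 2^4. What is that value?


NFA has 4 states
Subset construction: each DFA state = subset of NFA states
Maximum subsets = 2^4
2^4 = 16

16


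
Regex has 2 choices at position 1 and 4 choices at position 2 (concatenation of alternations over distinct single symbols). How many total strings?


First group: 2 alternatives
Second group: 4 alternatives
Concatenation: each choice from group 1 pairs with each from group 2
Total = 2 x 4 = 8

8


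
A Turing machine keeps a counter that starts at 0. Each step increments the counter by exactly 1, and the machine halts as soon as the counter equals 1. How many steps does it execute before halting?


Counter starts at 0. Counting sequence:
  Step 1: counter = 1
Counter reached 1 -> halt
Total steps = 1

1


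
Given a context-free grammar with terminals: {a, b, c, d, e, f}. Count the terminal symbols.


Terminal symbols: a, b, c, d, e, f
Counting each: a (#1), b (#2), c (#3), d (#4), e (#5), f (#6)
Total = 6

6


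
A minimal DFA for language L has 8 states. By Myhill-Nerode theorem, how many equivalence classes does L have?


Myhill-Nerode theorem:
Number of equivalence classes = number of states in minimal DFA
Minimal DFA states = 8
Therefore equivalence classes = 8

8


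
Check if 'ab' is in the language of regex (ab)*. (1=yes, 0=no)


Pattern: (ab)*
String: 'ab'
Pattern requires: zero or more repetitions of 'ab'
Pairs: ['ab']
All pairs are 'ab'? Yes
Result: 1

1


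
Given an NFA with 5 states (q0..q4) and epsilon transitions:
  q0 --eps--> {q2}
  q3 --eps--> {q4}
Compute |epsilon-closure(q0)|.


Starting from q0
Initialize closure = {q0}
Follow epsilon from q0 -> add q2
Final closure: {q0, q2}
Size = 2

2


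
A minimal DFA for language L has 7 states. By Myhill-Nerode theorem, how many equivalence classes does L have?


Myhill-Nerode theorem:
Number of equivalence classes = number of states in minimal DFA
Minimal DFA states = 7
Therefore equivalence classes = 7

7


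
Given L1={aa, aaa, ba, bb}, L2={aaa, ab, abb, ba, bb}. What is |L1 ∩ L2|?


L1 = {aa, aaa, ba, bb}
L2 = {aaa, ab, abb, ba, bb}
Checking each string in L1 against L2:
  'aa': in L2? No
  'aaa': in L2? Yes
  'ba': in L2? Yes
  'bb': in L2? Yes
Intersection = {aaa, ba, bb}
|L1 ∩ L2| = 3

3


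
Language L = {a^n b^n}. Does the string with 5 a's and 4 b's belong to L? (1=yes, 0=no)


Language requires equal numbers of a's and b's
PDA pushes for each 'a', pops for each 'b'
Number of a's = 5
Number of b's = 4
5 != 4 -> Reject

0


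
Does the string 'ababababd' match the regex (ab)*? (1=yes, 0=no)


Pattern: (ab)*
String: 'ababababd'
Pattern requires: zero or more repetitions of 'ab'
Length 9 is odd -> cannot be (ab)* -> no match
Result: 0

0


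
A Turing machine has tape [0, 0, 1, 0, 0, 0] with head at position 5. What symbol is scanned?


Tape: [0, 0, 1, 0, 0, 0]
Positions: 0 1 2 3 4 5
Values:    0 0 1 0 0 0
Head at position 5
tape[5] = 0

0


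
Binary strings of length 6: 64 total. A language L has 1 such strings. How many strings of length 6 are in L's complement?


Alphabet: {0,1}
String length: 6
Total strings of length 6 = 2^6 = 64
Strings in L = 1
Complement = total - |L|
= 64 - 1
= 63

63


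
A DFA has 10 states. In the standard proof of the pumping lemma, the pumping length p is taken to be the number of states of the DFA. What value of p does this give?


Pumping lemma for regular languages (standard proof):
Take p = |Q|, the number of DFA states.
Any string of length >= |Q| passes through |Q|+1 states while reading its first |Q| symbols,
so by pigeonhole some state repeats, giving the loop that can be pumped.
Here |Q| = 10
Therefore the proof uses p = 10

10


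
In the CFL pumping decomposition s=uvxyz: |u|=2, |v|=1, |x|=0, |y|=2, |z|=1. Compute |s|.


|s| = |u| + |v| + |x| + |y| + |z|
= 2 + 1 + 0 + 2 + 1
= 3 + 0 + 3
= 3 + 3
= 6

6


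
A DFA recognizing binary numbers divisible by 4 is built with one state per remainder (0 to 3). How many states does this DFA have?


Divisibility by 4 is tracked via the remainder mod 4: 0, 1, ..., 3
The construction assigns one state to each remainder
Number of remainders = 4

4


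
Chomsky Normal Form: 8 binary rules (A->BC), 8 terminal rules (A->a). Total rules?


CNF allows two rule forms:
  A -> BC (binary): 8 rules
  A -> a (terminal): 8 rules
Total = 8 + 8 = 16

16


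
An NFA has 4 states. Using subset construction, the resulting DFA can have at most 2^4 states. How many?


NFA has 4 states
Subset construction: each DFA state = subset of NFA states
Maximum subsets = 2^4
2^4 = 16

16


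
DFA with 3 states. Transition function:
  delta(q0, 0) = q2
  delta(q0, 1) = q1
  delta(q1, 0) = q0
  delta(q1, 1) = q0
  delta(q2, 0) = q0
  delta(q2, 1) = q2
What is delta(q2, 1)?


Looking up transition function:
delta(q2, 1) in the table
Row: q2, Column: 1
Result: q2

q2


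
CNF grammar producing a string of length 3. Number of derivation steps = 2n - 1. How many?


Chomsky Normal Form derivation:
String length n = 3
Each step either:
  - Splits a nonterminal into two (n-1 such steps)
  - Converts a nonterminal to terminal (n such steps)
Total = (n-1) + n = 2n - 1
= 2(3) - 1
= 6 - 1
= 5

5


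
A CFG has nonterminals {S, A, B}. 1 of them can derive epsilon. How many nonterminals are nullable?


Nonterminals: {S, A, B}
A nonterminal is nullable if it can derive epsilon
Counting nullable nonterminals: 1
Total nullable = 1

1


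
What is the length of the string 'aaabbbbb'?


String: 'aaabbbbb'
Counting characters:
  'a' appears 3 time(s)
  'b' appears 5 time(s)
Total length = 3 + 5 = 8

8


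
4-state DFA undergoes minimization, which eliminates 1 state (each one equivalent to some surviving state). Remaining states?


Original DFA: 4 states
Redundant states removed: 1
Minimized states = original - removed
= 4 - 1
= 3

3


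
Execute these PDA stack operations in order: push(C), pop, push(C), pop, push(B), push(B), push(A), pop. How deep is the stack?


Tracing stack operations:
  push(C) -> stack = [C], depth=1
  pop -> removed C, stack = [], depth=0
  push(C) -> stack = [C], depth=1
  pop -> removed C, stack = [], depth=0
  push(B) -> stack = [B], depth=1
  push(B) -> stack = [B,B], depth=2
  push(A) -> stack = [B,B,A], depth=3
  pop -> removed A, stack = [B,B], depth=2
Final depth = 2

2


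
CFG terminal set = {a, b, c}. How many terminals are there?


Terminal symbols: a, b, c
Counting each: a (#1), b (#2), c (#3)
Total = 3

3


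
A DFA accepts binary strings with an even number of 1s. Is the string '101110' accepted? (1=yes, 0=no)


DFA has 2 states: q_even (start, accept=yes) and q_odd
Processing string '101110' character by character:
  Position 0: read '1', 1-count=1 -> q_odd
  Position 1: read '0', 1-count=1 -> q_odd (no change)
  Position 2: read '1', 1-count=2 -> q_even
  Position 3: read '1', 1-count=3 -> q_odd
  Position 4: read '1', 1-count=4 -> q_even
  Position 5: read '0', 1-count=4 -> q_even (no change)
Final state: q_even, total 1s = 4 (even); the DFA requires an even count -> accept

1


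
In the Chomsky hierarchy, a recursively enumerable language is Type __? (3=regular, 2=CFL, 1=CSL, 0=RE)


Chomsky hierarchy levels:
  Type 3: Regular (DFA/NFA/regex)
  Type 2: Context-free (PDA)
  Type 1: Context-sensitive
  Type 0: Recursively enumerable (TM)
'recursively enumerable' corresponds to Type 0

0


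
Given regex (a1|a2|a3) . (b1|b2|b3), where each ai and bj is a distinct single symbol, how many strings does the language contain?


First group: 3 alternatives
Second group: 3 alternatives
Concatenation: each choice from group 1 pairs with each from group 2
Total = 3 x 3 = 9

9


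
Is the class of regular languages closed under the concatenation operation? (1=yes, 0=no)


Regular languages are closed under:
- Union (DFA product construction)
- Intersection (DFA product construction)
- Complement (swap accept/reject states)
- Concatenation (NFA construction)
- Kleene star (NFA construction)
concatenation is in this list
Therefore: closed

1


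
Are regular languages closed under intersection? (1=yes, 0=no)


Regular languages are closed under all standard operations:
- Union: Yes (product construction)
- Intersection: Yes (product construction)
- Complement: Yes (swap accept/reject)
- Concatenation: Yes (NFA construction)
Operation: intersection -> Closed

1


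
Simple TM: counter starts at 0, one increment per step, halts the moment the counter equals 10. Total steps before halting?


Counter starts at 0. Counting sequence:
  Step 1: counter = 1
  Step 2: counter = 2
  Step 3: counter = 3
  Step 4: counter = 4
  Step 5: counter = 5
  Step 6: counter = 6
  ...
  Step 10: counter = 10
Counter reached 10 -> halt
Total steps = 10

10


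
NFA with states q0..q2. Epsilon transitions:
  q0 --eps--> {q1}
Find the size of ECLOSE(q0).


Starting from q0
Initialize closure = {q0}
Follow epsilon from q0 -> add q1
Final closure: {q0, q1}
Size = 2

2


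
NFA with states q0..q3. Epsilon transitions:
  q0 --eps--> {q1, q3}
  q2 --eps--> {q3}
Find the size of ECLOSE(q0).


Starting from q0
Initialize closure = {q0}
Follow epsilon from q0 -> add q1
Follow epsilon from q0 -> add q3
Final closure: {q0, q1, q3}
Size = 3

3


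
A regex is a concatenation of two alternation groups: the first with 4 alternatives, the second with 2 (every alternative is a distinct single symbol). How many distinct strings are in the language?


First group: 4 alternatives
Second group: 2 alternatives
Concatenation: each choice from group 1 pairs with each from group 2
Total = 4 x 2 = 8

8


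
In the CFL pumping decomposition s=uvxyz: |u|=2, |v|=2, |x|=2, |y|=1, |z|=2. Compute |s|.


|s| = |u| + |v| + |x| + |y| + |z|
= 2 + 2 + 2 + 1 + 2
= 4 + 2 + 3
= 6 + 3
= 9

9


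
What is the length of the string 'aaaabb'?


String: 'aaaabb'
Counting characters:
  'a' appears 4 time(s)
  'b' appears 2 time(s)
Total length = 4 + 2 = 6

6


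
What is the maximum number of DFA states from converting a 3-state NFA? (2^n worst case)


NFA has 3 states
Subset construction: each DFA state = subset of NFA states
Maximum subsets = 2^3
2^3 = 8

8


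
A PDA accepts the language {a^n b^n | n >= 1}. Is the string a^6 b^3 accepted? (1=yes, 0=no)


Language requires equal numbers of a's and b's
PDA pushes for each 'a', pops for each 'b'
Number of a's = 6
Number of b's = 3
6 != 3 -> Reject

0


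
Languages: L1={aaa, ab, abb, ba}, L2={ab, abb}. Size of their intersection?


L1 = {aaa, ab, abb, ba}
L2 = {ab, abb}
Checking each string in L1 against L2:
  'aaa': in L2? No
  'ab': in L2? Yes
  'abb': in L2? Yes
  'ba': in L2? No
Intersection = {ab, abb}
|L1 ∩ L2| = 2

2


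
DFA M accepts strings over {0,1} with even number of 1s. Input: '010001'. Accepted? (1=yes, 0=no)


DFA has 2 states: q_even (start, accept=yes) and q_odd
Processing string '010001' character by character:
  Position 0: read '0', 1-count=0 -> q_even (no change)
  Position 1: read '1', 1-count=1 -> q_odd
  Position 2: read '0', 1-count=1 -> q_odd (no change)
  Position 3: read '0', 1-count=1 -> q_odd (no change)
  Position 4: read '0', 1-count=1 -> q_odd (no change)
  Position 5: read '1', 1-count=2 -> q_even
Final state: q_even, total 1s = 2 (even); the DFA requires an even count -> accept

1


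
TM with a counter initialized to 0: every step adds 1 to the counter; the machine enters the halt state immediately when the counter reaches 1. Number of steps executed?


Counter starts at 0. Counting sequence:
  Step 1: counter = 1
Counter reached 1 -> halt
Total steps = 1

1


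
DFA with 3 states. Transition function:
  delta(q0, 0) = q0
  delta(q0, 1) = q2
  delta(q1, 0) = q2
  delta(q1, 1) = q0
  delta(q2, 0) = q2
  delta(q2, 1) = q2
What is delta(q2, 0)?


Looking up transition function:
delta(q2, 0) in the table
Row: q2, Column: 0
Result: q2

q2


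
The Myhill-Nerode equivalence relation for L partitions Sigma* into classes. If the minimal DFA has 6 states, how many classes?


Myhill-Nerode theorem:
Number of equivalence classes = number of states in minimal DFA
Minimal DFA states = 6
Therefore equivalence classes = 6

6


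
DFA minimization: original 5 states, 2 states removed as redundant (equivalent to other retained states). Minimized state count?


Original DFA: 5 states
Redundant states removed: 2
Minimized states = original - removed
= 5 - 2
= 3

3


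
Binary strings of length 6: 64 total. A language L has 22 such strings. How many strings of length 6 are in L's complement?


Alphabet: {0,1}
String length: 6
Total strings of length 6 = 2^6 = 64
Strings in L = 22
Complement = total - |L|
= 64 - 22
= 42

42


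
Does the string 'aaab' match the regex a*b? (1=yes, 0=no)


Pattern: a*b
String: 'aaab'
Pattern requires: zero or more 'a's followed by exactly one 'b'
Found 3 leading 'a's
Remaining: 'b'
Remaining is exactly 'b' -> match
Result: 1

1


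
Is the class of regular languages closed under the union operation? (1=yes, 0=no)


Regular languages are closed under:
- Union (DFA product construction)
- Intersection (DFA product construction)
- Complement (swap accept/reject states)
- Concatenation (NFA construction)
- Kleene star (NFA construction)
union is in this list
Therefore: closed

1


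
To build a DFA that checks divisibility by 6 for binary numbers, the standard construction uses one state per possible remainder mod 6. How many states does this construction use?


Divisibility by 6 is tracked via the remainder mod 6: 0, 1, ..., 5
The construction assigns one state to each remainder
Number of remainders = 6

6


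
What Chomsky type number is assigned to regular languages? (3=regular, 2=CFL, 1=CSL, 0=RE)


Chomsky hierarchy levels:
  Type 3: Regular (DFA/NFA/regex)
  Type 2: Context-free (PDA)
  Type 1: Context-sensitive
  Type 0: Recursively enumerable (TM)
'regular' corresponds to Type 3

3


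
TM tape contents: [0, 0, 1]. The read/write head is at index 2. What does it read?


Tape: [0, 0, 1]
Positions: 0 1 2
Values:    0 0 1
Head at position 2
tape[2] = 1

1


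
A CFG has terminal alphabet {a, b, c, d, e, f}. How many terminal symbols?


Terminal symbols: a, b, c, d, e, f
Counting each: a (#1), b (#2), c (#3), d (#4), e (#5), f (#6)
Total = 6

6


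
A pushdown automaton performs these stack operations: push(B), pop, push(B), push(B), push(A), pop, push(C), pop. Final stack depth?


Tracing stack operations:
  push(B) -> stack = [B], depth=1
  pop -> removed B, stack = [], depth=0
  push(B) -> stack = [B], depth=1
  push(B) -> stack = [B,B], depth=2
  push(A) -> stack = [B,B,A], depth=3
  pop -> removed A, stack = [B,B], depth=2
  push(C) -> stack = [B,B,C], depth=3
  pop -> removed C, stack = [B,B], depth=2
Final depth = 2

2


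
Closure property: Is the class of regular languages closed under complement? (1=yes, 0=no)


Regular languages are closed under all standard operations:
- Union: Yes (product construction)
- Intersection: Yes (product construction)
- Complement: Yes (swap accept/reject)
- Concatenation: Yes (NFA construction)
Operation: complement -> Closed

1


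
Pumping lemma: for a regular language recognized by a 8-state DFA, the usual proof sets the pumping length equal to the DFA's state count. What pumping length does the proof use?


Pumping lemma for regular languages (standard proof):
Take p = |Q|, the number of DFA states.
Any string of length >= |Q| passes through |Q|+1 states while reading its first |Q| symbols,
so by pigeonhole some state repeats, giving the loop that can be pumped.
Here |Q| = 8
Therefore the proof uses p = 8

8


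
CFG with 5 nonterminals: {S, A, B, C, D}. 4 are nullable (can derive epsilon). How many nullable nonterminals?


Nonterminals: {S, A, B, C, D}
A nonterminal is nullable if it can derive epsilon
Counting nullable nonterminals: 4
Total nullable = 4

4


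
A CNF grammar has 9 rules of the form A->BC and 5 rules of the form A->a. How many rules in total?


CNF allows two rule forms:
  A -> BC (binary): 9 rules
  A -> a (terminal): 5 rules
Total = 9 + 5 = 14

14


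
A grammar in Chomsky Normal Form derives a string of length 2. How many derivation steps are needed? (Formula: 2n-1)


Chomsky Normal Form derivation:
String length n = 2
Each step either:
  - Splits a nonterminal into two (n-1 such steps)
  - Converts a nonterminal to terminal (n such steps)
Total = (n-1) + n = 2n - 1
= 2(2) - 1
= 4 - 1
= 3

3


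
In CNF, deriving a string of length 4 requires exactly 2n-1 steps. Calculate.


Chomsky Normal Form derivation:
String length n = 4
Each step either:
  - Splits a nonterminal into two (n-1 such steps)
  - Converts a nonterminal to terminal (n such steps)
Total = (n-1) + n = 2n - 1
= 2(4) - 1
= 8 - 1
= 7

7


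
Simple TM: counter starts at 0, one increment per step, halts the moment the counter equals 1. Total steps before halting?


Counter starts at 0. Counting sequence:
  Step 1: counter = 1
Counter reached 1 -> halt
Total steps = 1

1


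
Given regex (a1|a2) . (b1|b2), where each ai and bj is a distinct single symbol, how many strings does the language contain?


First group: 2 alternatives
Second group: 2 alternatives
Concatenation: each choice from group 1 pairs with each from group 2
Total = 2 x 2 = 4

4


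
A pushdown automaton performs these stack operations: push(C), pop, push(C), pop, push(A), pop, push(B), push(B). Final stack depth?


Tracing stack operations:
  push(C) -> stack = [C], depth=1
  pop -> removed C, stack = [], depth=0
  push(C) -> stack = [C], depth=1
  pop -> removed C, stack = [], depth=0
  push(A) -> stack = [A], depth=1
  pop -> removed A, stack = [], depth=0
  push(B) -> stack = [B], depth=1
  push(B) -> stack = [B,B], depth=2
Final depth = 2

2


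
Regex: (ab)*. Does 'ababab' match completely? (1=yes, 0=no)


Pattern: (ab)*
String: 'ababab'
Pattern requires: zero or more repetitions of 'ab'
Pairs: ['ab', 'ab', 'ab']
All pairs are 'ab'? Yes
Result: 1

1


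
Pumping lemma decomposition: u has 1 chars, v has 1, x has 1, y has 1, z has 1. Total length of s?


|s| = |u| + |v| + |x| + |y| + |z|
= 1 + 1 + 1 + 1 + 1
= 2 + 1 + 2
= 3 + 2
= 5

5


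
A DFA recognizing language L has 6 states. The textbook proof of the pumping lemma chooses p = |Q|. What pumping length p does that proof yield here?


Pumping lemma for regular languages (standard proof):
Take p = |Q|, the number of DFA states.
Any string of length >= |Q| passes through |Q|+1 states while reading its first |Q| symbols,
so by pigeonhole some state repeats, giving the loop that can be pumped.
Here |Q| = 6
Therefore the proof uses p = 6

6


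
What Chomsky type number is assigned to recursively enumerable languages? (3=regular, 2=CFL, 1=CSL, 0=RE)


Chomsky hierarchy levels:
  Type 3: Regular (DFA/NFA/regex)
  Type 2: Context-free (PDA)
  Type 1: Context-sensitive
  Type 0: Recursively enumerable (TM)
'recursively enumerable' corresponds to Type 0

0


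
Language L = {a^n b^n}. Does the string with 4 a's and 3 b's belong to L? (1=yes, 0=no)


Language requires equal numbers of a's and b's
PDA pushes for each 'a', pops for each 'b'
Number of a's = 4
Number of b's = 3
4 != 3 -> Reject

0


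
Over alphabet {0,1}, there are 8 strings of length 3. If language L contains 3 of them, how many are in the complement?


Alphabet: {0,1}
String length: 3
Total strings of length 3 = 2^3 = 8
Strings in L = 3
Complement = total - |L|
= 8 - 3
= 5

5


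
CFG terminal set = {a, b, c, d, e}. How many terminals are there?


Terminal symbols: a, b, c, d, e
Counting each: a (#1), b (#2), c (#3), d (#4), e (#5)
Total = 5

5


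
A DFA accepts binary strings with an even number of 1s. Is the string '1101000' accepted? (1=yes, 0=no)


DFA has 2 states: q_even (start, accept=yes) and q_odd
Processing string '1101000' character by character:
  Position 0: read '1', 1-count=1 -> q_odd
  Position 1: read '1', 1-count=2 -> q_even
  Position 2: read '0', 1-count=2 -> q_even (no change)
  Position 3: read '1', 1-count=3 -> q_odd
  Position 4: read '0', 1-count=3 -> q_odd (no change)
  Position 5: read '0', 1-count=3 -> q_odd (no change)
  Position 6: read '0', 1-count=3 -> q_odd (no change)
Final state: q_odd, total 1s = 3 (odd); the DFA requires an even count -> reject

0


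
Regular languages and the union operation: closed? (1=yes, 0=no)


Regular languages are closed under all standard operations:
- Union: Yes (product construction)
- Intersection: Yes (product construction)
- Complement: Yes (swap accept/reject)
- Concatenation: Yes (NFA construction)
Operation: union -> Closed

1


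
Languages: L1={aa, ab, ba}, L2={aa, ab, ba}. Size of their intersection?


L1 = {aa, ab, ba}
L2 = {aa, ab, ba}
Checking each string in L1 against L2:
  'aa': in L2? Yes
  'ab': in L2? Yes
  'ba': in L2? Yes
Intersection = {aa, ab, ba}
|L1 ∩ L2| = 3

3


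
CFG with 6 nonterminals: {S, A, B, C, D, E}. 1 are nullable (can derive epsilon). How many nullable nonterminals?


Nonterminals: {S, A, B, C, D, E}
A nonterminal is nullable if it can derive epsilon
Counting nullable nonterminals: 1
Total nullable = 1

1


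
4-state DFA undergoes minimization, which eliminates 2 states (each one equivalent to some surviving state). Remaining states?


Original DFA: 4 states
Redundant states removed: 2
Minimized states = original - removed
= 4 - 2
= 2

2


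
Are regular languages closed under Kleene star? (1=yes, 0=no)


Regular languages are closed under:
- Union (DFA product construction)
- Intersection (DFA product construction)
- Complement (swap accept/reject states)
- Concatenation (NFA construction)
- Kleene star (NFA construction)
Kleene star is in this list
Therefore: closed

1


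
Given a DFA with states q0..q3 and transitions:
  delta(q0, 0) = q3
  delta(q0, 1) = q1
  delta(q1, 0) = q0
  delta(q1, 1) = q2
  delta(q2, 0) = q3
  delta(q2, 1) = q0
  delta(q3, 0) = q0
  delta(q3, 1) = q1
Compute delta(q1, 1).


Looking up transition function:
delta(q1, 1) in the table
Row: q1, Column: 1
Result: q2

q2


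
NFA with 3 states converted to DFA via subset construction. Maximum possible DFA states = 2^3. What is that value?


NFA has 3 states
Subset construction: each DFA state = subset of NFA states
Maximum subsets = 2^3
2^3 = 8

8


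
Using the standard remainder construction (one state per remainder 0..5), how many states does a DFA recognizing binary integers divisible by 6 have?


Divisibility by 6 is tracked via the remainder mod 6: 0, 1, ..., 5
The construction assigns one state to each remainder
Number of remainders = 6

6


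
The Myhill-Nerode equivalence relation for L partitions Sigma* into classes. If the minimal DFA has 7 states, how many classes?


Myhill-Nerode theorem:
Number of equivalence classes = number of states in minimal DFA
Minimal DFA states = 7
Therefore equivalence classes = 7

7


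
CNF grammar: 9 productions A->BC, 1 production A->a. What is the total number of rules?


CNF allows two rule forms:
  A -> BC (binary): 9 rules
  A -> a (terminal): 1 rule
Total = 9 + 1 = 10

10


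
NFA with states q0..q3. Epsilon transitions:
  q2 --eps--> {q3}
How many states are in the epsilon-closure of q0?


Starting from q0
Initialize closure = {q0}
q0 has no outgoing epsilon transitions -> nothing to add
Final closure: {q0}
Size = 1

1


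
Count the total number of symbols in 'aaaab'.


String: 'aaaab'
Counting characters:
  'a' appears 4 time(s)
  'b' appears 1 time(s)
Total length = 4 + 1 = 5

5


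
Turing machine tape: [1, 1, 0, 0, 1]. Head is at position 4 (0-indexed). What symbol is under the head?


Tape: [1, 1, 0, 0, 1]
Positions: 0 1 2 3 4
Values:    1 1 0 0 1
Head at position 4
tape[4] = 1

1


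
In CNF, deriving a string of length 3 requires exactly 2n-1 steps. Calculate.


Chomsky Normal Form derivation:
String length n = 3
Each step either:
  - Splits a nonterminal into two (n-1 such steps)
  - Converts a nonterminal to terminal (n such steps)
Total = (n-1) + n = 2n - 1
= 2(3) - 1
= 6 - 1
= 5

5


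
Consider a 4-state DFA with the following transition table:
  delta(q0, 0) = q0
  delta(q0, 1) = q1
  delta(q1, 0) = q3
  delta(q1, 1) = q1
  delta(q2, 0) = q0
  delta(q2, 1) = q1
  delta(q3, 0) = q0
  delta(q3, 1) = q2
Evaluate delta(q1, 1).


Looking up transition function:
delta(q1, 1) in the table
Row: q1, Column: 1
Result: q1

q1


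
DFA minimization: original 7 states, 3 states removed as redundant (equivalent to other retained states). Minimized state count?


Original DFA: 7 states
Redundant states removed: 3
Minimized states = original - removed
= 7 - 3
= 4

4


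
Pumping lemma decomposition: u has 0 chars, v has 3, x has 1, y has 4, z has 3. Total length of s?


|s| = |u| + |v| + |x| + |y| + |z|
= 0 + 3 + 1 + 4 + 3
= 3 + 1 + 7
= 4 + 7
= 11

11


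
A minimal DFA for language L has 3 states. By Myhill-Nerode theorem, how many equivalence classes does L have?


Myhill-Nerode theorem:
Number of equivalence classes = number of states in minimal DFA
Minimal DFA states = 3
Therefore equivalence classes = 3

3


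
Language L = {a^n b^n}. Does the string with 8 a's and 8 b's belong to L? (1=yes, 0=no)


Language requires equal numbers of a's and b's
PDA pushes for each 'a', pops for each 'b'
Number of a's = 8
Number of b's = 8
8 == 8 -> Accept

1


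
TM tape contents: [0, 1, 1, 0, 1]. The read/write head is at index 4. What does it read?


Tape: [0, 1, 1, 0, 1]
Positions: 0 1 2 3 4
Values:    0 1 1 0 1
Head at position 4
tape[4] = 1

1


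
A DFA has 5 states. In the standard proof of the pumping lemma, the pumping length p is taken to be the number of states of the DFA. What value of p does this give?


Pumping lemma for regular languages (standard proof):
Take p = |Q|, the number of DFA states.
Any string of length >= |Q| passes through |Q|+1 states while reading its first |Q| symbols,
so by pigeonhole some state repeats, giving the loop that can be pumped.
Here |Q| = 5
Therefore the proof uses p = 5

5


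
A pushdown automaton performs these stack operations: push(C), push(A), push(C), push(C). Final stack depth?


Tracing stack operations:
  push(C) -> stack = [C], depth=1
  push(A) -> stack = [C,A], depth=2
  push(C) -> stack = [C,A,C], depth=3
  push(C) -> stack = [C,A,C,C], depth=4
Final depth = 4

4


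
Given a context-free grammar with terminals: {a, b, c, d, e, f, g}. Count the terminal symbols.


Terminal symbols: a, b, c, d, e, f, g
Counting each: a (#1), b (#2), c (#3), d (#4), e (#5), f (#6), g (#7)
Total = 7

7


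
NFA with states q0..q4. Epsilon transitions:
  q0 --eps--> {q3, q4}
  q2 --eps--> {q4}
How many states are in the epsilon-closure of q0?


Starting from q0
Initialize closure = {q0}
Follow epsilon from q0 -> add q3
Follow epsilon from q0 -> add q4
Final closure: {q0, q3, q4}
Size = 3

3


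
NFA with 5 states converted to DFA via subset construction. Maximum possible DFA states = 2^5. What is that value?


NFA has 5 states
Subset construction: each DFA state = subset of NFA states
Maximum subsets = 2^5
2^5 = 32

32
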